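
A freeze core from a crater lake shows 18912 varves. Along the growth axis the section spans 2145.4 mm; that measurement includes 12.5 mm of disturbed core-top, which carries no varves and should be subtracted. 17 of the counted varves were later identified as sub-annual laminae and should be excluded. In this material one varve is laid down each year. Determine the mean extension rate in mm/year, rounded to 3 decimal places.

0.113 mm/year

Correcting the raw count gives 18912 − 17 = 18895 true varves.
The growth record spans 2145.4 − 12.5 = 2132.9 mm.
Extension rate ≈ 2132.9 / 18895 = 0.113 mm/year.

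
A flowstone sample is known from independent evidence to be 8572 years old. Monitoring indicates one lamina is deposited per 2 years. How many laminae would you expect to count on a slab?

One lamina every 2 years means 8572 / 2 = 4286 laminae.
So 4286 laminae should be present.

4286 laminae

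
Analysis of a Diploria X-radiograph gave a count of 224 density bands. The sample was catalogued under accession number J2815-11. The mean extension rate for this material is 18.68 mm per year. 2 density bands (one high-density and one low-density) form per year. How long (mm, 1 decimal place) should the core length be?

2092.2 mm

224 density bands at 2 per year is 224 / 2 = 112 years.
112 years at 18.68 mm/year gives 18.68 × 112 = 2092.2 mm.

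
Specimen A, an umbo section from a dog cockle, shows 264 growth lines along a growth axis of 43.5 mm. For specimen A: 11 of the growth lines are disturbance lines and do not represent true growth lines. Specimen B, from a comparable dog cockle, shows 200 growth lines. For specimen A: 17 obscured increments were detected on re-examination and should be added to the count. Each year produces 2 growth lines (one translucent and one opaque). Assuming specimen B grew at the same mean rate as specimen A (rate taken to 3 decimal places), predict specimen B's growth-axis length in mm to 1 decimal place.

Specimen A: after corrections the count is 264 − 11 + 17 = 270 growth lines.
Specimen A: with 2 growth lines per year, 270 / 2 = 135 years.
A: Extension rate ≈ 43.5 / 135 = 0.322 mm/year.
Specimen B: with 2 growth lines per year, 200 / 2 = 100 years. For B, 0.322 mm/year × 100 years = 32.2 mm.

32.2 mm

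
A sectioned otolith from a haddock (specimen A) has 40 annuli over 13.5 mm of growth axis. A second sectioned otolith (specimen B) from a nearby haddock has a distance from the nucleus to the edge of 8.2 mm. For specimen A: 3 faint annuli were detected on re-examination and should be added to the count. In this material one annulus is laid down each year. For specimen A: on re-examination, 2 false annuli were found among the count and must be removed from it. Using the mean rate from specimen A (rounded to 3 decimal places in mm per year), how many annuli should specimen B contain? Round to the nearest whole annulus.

Specimen A: true annulus count = 40 − 2 + 3 = 41.
A: 13.5 mm over 41 years gives 13.5 / 41 ≈ 0.329 mm/year.
Specimen B: 8.2 mm / 0.329 mm per year = 24.92 years ≈ 25 annuli.

25 annuli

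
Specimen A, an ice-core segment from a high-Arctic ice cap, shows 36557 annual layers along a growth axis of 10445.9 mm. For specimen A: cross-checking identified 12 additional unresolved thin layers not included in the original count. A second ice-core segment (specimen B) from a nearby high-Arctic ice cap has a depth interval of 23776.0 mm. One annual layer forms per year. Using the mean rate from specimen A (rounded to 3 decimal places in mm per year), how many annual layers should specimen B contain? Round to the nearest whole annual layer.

83133 annual layers

Specimen A: after corrections the count is 36557 + 12 = 36569 annual layers.
A: Mean rate = 10445.9 mm / 36569 years ≈ 0.286 mm per year.
For B, 23776.0 / 0.286 = 83132.87 years ≈ 83133 annual layers.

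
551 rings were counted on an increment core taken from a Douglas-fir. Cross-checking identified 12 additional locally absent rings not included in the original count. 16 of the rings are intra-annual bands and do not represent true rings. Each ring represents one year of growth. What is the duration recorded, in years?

547 years

Correcting the raw count gives 551 − 16 + 12 = 547 true rings.
At one ring per year, that is 547 years.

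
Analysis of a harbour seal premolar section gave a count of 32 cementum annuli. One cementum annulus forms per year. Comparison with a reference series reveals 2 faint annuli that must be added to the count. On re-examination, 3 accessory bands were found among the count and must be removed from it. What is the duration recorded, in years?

31 years

True cementum annulus count = 32 − 3 + 2 = 31.
With a one-to-one cementum annulus periodicity this is 31 years.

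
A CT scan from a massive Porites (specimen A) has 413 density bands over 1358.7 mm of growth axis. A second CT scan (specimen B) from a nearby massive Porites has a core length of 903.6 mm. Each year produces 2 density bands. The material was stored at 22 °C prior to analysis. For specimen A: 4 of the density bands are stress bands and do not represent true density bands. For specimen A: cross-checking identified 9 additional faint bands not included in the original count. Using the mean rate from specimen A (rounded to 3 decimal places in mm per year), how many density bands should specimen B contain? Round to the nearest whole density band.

Specimen A: true density band count = 413 − 4 + 9 = 418.
Specimen A: 418 density bands at 2 per year is 418 / 2 = 209 years.
A: Mean rate = 1358.7 mm / 209 years ≈ 6.501 mm/yr.
For B, 903.6 / 6.501 = 138.99 years; at 2 density bands per year that is 138.99 × 2 ≈ 278 density bands.

278 density bands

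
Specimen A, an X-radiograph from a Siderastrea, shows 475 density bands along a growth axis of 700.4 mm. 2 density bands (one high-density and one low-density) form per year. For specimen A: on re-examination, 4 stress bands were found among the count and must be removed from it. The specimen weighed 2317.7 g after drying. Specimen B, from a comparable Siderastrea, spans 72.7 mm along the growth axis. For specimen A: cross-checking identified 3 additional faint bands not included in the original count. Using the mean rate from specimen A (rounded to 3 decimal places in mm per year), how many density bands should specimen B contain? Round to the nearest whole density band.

49 density bands

Specimen A: after corrections the count is 475 − 4 + 3 = 474 density bands.
Specimen A: 474 density bands at 2 per year is 474 / 2 = 237 years.
A: Mean rate = 700.4 mm / 237 years ≈ 2.955 mm per year.
Specimen B: 72.7 mm / 2.955 mm per year = 24.60 years; at 2 density bands per year that is 24.60 × 2 ≈ 49 density bands.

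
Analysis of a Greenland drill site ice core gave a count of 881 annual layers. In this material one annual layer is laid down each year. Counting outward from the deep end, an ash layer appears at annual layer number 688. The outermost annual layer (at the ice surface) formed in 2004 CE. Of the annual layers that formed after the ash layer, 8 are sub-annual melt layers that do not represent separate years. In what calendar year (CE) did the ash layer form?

1819 CE

Between annual layer 688 and the ice surface there are 881 − 688 = 193 annual layers.
Removing the 8 false annual layers leaves 193 − 8 = 185 true annual layers beyond the ash layer.
Counting back 185 years from 2004 CE places the ash layer in 2004 − 185 = 1819 CE.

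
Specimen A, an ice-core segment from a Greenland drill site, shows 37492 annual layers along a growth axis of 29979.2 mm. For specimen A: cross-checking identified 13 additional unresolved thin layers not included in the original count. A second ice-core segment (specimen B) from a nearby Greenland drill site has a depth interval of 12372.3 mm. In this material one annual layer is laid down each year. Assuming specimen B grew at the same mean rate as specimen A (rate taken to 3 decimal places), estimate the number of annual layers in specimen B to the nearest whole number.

15485 annual layers

Specimen A: true annual layer count = 37492 + 13 = 37505.
A: Mean rate = 29979.2 mm / 37505 years ≈ 0.799 mm/yr.
Specimen B: 12372.3 mm / 0.799 mm per year = 15484.73 years ≈ 15485 annual layers.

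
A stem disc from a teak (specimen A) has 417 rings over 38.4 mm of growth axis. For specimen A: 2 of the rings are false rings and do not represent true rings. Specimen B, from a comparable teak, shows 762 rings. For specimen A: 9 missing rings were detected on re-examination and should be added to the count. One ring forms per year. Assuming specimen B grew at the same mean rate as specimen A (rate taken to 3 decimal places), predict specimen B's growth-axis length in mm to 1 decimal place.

Specimen A: true ring count = 417 − 2 + 9 = 424.
A: Mean rate = 38.4 mm / 424 years ≈ 0.091 mm per year.
For B, 0.091 mm/year × 762 years = 69.3 mm.

69.3 mm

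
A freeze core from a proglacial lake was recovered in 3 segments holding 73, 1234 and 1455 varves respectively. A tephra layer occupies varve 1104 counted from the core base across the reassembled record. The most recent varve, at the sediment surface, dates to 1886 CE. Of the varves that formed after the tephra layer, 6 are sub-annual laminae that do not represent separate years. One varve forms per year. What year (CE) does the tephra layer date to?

Total varves = 73 + 1234 + 1455 = 2762.
2762 − 1104 = 1658 varves lie beyond the tephra layer toward the sediment surface.
Removing the 6 false varves leaves 1658 − 6 = 1652 true varves beyond the tephra layer.
The varve at the sediment surface is 1886 CE, so the tephra layer dates to 1886 − 1652 = 234 CE.

234 CE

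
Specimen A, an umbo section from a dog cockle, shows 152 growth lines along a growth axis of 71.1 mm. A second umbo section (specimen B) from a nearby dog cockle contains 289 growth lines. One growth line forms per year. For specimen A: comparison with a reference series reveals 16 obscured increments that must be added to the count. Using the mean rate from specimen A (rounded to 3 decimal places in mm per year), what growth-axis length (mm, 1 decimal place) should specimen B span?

122.2 mm

Specimen A: true growth line count = 152 + 16 = 168.
A: Mean rate = 71.1 mm / 168 years ≈ 0.423 mm/year.
For B, 0.423 mm/year × 289 years = 122.2 mm.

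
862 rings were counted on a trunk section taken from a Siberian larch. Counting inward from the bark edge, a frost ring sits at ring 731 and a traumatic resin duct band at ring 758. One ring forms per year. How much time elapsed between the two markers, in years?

758 − 731 = 27 rings lie between the two events.
One ring per year makes the interval 27 years.

27 yr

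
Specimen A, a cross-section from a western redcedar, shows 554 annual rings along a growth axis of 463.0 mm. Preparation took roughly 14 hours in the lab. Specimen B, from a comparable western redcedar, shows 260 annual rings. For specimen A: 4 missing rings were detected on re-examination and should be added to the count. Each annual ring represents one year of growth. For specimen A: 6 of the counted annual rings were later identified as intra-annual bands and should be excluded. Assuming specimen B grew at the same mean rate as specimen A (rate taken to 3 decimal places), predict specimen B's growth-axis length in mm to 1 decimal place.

Specimen A: after corrections the count is 554 − 6 + 4 = 552 annual rings.
A: 463.0 mm over 552 years gives 463.0 / 552 ≈ 0.839 mm/year.
Length of B = 0.839 × 260 = 218.1 mm.

218.1 mm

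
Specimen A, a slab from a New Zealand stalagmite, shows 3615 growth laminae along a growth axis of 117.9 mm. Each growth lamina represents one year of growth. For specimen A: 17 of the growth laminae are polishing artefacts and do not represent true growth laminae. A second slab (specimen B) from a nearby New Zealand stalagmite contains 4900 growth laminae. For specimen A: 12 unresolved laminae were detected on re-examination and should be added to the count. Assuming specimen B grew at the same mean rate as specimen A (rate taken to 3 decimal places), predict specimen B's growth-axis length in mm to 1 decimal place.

161.7 mm

Specimen A: adjusted count: 3615 − 17 + 12 = 3610 growth laminae.
A: Extension rate ≈ 117.9 / 3610 = 0.033 mm per year.
Length of B = 0.033 × 4900 = 161.7 mm.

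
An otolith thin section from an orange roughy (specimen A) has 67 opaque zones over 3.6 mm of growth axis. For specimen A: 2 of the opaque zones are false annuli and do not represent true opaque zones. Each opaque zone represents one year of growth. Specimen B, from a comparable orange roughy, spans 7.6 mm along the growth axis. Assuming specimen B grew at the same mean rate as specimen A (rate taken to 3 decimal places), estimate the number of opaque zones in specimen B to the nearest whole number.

Specimen A: adjusted count: 67 − 2 = 65 opaque zones.
A: 3.6 mm over 65 years gives 3.6 / 65 ≈ 0.055 mm/year.
For B, 7.6 / 0.055 = 138.18 years ≈ 138 opaque zones.

138 opaque zones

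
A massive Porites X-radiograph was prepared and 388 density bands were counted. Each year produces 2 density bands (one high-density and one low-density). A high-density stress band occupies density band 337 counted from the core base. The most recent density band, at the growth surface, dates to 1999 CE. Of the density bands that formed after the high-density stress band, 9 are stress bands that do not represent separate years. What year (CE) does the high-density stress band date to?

388 − 337 = 51 density bands lie beyond the high-density stress band toward the growth surface.
51 − 9 false = 42 true density bands after the high-density stress band.
Dividing by 2 density bands per year: 42 / 2 = 21 years.
1999 − 21 = 1978 CE.

1978 CE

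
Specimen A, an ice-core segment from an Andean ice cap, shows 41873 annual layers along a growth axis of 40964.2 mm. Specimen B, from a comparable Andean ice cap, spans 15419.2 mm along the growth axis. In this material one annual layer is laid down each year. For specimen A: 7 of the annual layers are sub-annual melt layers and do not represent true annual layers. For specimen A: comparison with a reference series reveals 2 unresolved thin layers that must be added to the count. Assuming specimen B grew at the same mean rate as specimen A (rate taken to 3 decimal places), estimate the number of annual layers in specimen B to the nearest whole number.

Specimen A: adjusted count: 41873 − 7 + 2 = 41868 annual layers.
A: 40964.2 mm over 41868 years gives 40964.2 / 41868 ≈ 0.978 mm/yr.
For B, 15419.2 / 0.978 = 15766.05 years ≈ 15766 annual layers.

15766 annual layers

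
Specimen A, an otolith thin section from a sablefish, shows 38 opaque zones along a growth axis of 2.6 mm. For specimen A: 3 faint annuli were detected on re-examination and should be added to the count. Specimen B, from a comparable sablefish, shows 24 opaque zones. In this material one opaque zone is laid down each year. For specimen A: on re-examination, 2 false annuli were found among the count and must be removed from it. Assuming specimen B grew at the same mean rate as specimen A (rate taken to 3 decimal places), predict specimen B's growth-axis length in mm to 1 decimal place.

Specimen A: true opaque zone count = 38 − 2 + 3 = 39.
A: Extension rate ≈ 2.6 / 39 = 0.067 mm per year.
Length of B = 0.067 × 24 = 1.6 mm.

1.6 mm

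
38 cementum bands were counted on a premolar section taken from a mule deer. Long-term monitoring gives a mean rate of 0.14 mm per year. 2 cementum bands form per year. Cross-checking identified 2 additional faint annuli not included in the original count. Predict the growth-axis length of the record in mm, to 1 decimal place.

After corrections the count is 38 + 2 = 40 cementum bands.
40 cementum bands at 2 per year is 40 / 2 = 20 years.
Length ≈ 0.14 × 20 = 2.8 mm.

2.8 mm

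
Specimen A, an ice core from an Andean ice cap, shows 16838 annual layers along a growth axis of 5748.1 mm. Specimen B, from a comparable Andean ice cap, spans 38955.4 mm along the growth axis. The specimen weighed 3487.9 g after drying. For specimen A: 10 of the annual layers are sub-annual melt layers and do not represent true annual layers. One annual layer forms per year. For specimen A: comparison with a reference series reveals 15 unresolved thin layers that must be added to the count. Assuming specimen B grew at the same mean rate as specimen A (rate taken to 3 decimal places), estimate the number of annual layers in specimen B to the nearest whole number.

114239 annual layers

Specimen A: true annual layer count = 16838 − 10 + 15 = 16843.
A: Extension rate ≈ 5748.1 / 16843 = 0.341 mm per year.
Specimen B: 38955.4 mm / 0.341 mm per year = 114238.71 years ≈ 114239 annual layers.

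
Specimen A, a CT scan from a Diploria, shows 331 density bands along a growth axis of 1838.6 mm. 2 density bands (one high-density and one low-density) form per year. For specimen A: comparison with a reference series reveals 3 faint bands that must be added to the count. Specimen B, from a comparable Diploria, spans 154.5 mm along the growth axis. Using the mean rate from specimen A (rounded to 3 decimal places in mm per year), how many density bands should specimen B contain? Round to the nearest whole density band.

28 density bands

Specimen A: after corrections the count is 331 + 3 = 334 density bands.
Specimen A: with 2 density bands per year, 334 / 2 = 167 years.
A: 1838.6 mm over 167 years gives 1838.6 / 167 ≈ 11.010 mm/yr.
Specimen B: 154.5 mm / 11.010 mm per year = 14.03 years; at 2 density bands per year that is 14.03 × 2 ≈ 28 density bands.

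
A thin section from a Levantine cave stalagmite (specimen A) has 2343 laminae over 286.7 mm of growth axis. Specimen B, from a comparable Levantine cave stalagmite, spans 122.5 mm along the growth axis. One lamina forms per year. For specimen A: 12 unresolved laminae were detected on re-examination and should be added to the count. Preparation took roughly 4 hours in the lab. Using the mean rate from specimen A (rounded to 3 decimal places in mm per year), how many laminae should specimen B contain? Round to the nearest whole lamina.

1004 laminae

Specimen A: adjusted count: 2343 + 12 = 2355 laminae.
A: 286.7 mm over 2355 years gives 286.7 / 2355 ≈ 0.122 mm/year.
Specimen B: 122.5 mm / 0.122 mm per year = 1004.10 years ≈ 1004 laminae.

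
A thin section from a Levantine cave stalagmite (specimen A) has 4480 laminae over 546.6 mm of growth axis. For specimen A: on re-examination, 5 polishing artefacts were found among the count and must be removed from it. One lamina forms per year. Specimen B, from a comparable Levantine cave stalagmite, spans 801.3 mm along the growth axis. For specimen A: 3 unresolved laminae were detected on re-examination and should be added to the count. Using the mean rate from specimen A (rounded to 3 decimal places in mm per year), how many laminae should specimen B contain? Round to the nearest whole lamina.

Specimen A: correcting the raw count gives 4480 − 5 + 3 = 4478 true laminae.
A: 546.6 mm over 4478 years gives 546.6 / 4478 ≈ 0.122 mm/yr.
Specimen B: 801.3 mm / 0.122 mm per year = 6568.03 years ≈ 6568 laminae.

6568 laminae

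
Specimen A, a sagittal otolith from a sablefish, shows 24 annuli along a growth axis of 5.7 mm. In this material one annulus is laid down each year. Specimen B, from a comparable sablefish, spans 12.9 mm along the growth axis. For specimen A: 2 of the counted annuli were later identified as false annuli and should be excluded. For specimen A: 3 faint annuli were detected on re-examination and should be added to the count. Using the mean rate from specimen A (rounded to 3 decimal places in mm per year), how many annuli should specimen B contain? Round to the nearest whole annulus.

Specimen A: after corrections the count is 24 − 2 + 3 = 25 annuli.
A: Extension rate ≈ 5.7 / 25 = 0.228 mm per year.
B spans 12.9 / 0.228 = 56.58 years ≈ 57 annuli.

57 annuli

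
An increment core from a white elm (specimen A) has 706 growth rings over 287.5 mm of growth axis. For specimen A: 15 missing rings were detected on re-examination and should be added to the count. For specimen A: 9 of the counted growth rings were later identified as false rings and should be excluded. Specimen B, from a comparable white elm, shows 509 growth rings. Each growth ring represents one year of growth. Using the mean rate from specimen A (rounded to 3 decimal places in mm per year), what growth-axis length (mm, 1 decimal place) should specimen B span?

Specimen A: correcting the raw count gives 706 − 9 + 15 = 712 true growth rings.
A: 287.5 mm over 712 years gives 287.5 / 712 ≈ 0.404 mm/year.
Length of B = 0.404 × 509 = 205.6 mm.

205.6 mm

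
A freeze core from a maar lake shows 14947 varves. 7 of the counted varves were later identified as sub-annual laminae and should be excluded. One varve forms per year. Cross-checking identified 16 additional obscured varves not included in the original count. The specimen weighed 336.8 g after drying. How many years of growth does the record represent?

14956 yr

Adjusted count: 14947 − 7 + 16 = 14956 varves.
With a one-to-one varve periodicity this is 14956 years.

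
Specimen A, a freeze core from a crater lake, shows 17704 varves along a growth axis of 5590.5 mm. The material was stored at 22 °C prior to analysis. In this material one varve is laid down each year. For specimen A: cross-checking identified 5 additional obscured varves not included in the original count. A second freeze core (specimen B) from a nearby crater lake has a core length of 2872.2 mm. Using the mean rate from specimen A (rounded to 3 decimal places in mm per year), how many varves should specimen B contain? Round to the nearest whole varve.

9089 varves

Specimen A: adjusted count: 17704 + 5 = 17709 varves.
A: Extension rate ≈ 5590.5 / 17709 = 0.316 mm per year.
For B, 2872.2 / 0.316 = 9089.24 years ≈ 9089 varves.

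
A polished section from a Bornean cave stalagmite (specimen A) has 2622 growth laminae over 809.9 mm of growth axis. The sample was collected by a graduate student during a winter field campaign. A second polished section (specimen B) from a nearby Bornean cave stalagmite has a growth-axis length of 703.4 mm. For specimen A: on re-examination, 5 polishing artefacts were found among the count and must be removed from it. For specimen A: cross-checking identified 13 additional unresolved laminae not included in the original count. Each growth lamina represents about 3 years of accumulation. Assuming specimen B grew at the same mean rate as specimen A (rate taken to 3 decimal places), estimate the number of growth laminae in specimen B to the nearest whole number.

Specimen A: true growth lamina count = 2622 − 5 + 13 = 2630.
Specimen A: at 3 years per growth lamina, 2630 × 3 = 7890 years.
A: 809.9 mm over 7890 years gives 809.9 / 7890 ≈ 0.103 mm/yr.
For B, 703.4 / 0.103 = 6829.13 years; at 3 years per growth lamina that is 6829.13 / 3 ≈ 2276 growth laminae.

2276 growth laminae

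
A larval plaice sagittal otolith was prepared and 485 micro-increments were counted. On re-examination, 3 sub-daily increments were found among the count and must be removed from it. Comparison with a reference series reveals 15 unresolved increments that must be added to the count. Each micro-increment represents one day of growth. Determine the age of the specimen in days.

497 days

True micro-increment count = 485 − 3 + 15 = 497.
At one micro-increment per day, that is 497 days.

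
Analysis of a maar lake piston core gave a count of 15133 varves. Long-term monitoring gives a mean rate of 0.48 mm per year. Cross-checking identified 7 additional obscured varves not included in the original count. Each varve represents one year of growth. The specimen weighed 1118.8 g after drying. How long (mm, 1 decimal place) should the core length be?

True varve count = 15133 + 7 = 15140.
Length ≈ 0.48 × 15140 = 7267.2 mm.

7267.2 mm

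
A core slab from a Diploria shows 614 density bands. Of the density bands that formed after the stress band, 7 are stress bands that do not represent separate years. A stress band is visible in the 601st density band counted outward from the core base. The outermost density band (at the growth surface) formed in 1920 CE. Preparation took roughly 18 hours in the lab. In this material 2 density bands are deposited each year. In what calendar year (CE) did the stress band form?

The stress band sits at density band 601 from the core base, so 614 − 601 = 13 density bands formed after it.
Removing the 7 false density bands leaves 13 − 7 = 6 true density bands beyond the stress band.
Dividing by 2 density bands per year: 6 / 2 = 3 years.
The density band at the growth surface is 1920 CE, so the stress band dates to 1920 − 3 = 1917 CE.

1917 CE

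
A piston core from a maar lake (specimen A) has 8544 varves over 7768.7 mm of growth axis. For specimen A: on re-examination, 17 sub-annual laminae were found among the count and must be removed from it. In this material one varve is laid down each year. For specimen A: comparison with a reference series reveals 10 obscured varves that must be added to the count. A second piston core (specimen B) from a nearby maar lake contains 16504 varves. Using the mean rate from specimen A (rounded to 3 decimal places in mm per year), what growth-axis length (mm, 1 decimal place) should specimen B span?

15018.6 mm

Specimen A: after corrections the count is 8544 − 17 + 10 = 8537 varves.
A: 7768.7 mm over 8537 years gives 7768.7 / 8537 ≈ 0.910 mm per year.
For B, 0.910 mm/year × 16504 years = 15018.6 mm.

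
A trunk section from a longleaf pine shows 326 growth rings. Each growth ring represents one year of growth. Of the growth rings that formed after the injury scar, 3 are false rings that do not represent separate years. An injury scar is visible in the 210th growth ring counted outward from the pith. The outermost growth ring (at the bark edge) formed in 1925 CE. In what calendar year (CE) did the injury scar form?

1812 CE

Between growth ring 210 and the bark edge there are 326 − 210 = 116 growth rings.
Removing the 3 false growth rings leaves 116 − 3 = 113 true growth rings beyond the injury scar.
The growth ring at the bark edge is 1925 CE, so the injury scar dates to 1925 − 113 = 1812 CE.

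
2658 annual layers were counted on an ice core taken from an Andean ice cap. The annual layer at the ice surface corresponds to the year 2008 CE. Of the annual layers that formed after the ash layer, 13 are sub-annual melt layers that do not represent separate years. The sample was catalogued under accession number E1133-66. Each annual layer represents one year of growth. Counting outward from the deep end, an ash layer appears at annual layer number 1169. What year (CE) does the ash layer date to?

532 CE

2658 − 1169 = 1489 annual layers lie beyond the ash layer toward the ice surface.
1489 − 13 false = 1476 true annual layers after the ash layer.
The annual layer at the ice surface is 2008 CE, so the ash layer dates to 2008 − 1476 = 532 CE.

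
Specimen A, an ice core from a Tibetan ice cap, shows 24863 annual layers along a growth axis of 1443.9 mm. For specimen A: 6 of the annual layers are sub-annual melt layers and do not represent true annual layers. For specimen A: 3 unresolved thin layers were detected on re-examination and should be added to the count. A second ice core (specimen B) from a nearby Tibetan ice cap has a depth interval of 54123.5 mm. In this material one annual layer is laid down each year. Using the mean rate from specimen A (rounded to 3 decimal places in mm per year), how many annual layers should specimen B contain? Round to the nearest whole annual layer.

933164 annual layers

Specimen A: true annual layer count = 24863 − 6 + 3 = 24860.
A: Mean rate = 1443.9 mm / 24860 years ≈ 0.058 mm/yr.
B spans 54123.5 / 0.058 = 933163.79 years ≈ 933164 annual layers.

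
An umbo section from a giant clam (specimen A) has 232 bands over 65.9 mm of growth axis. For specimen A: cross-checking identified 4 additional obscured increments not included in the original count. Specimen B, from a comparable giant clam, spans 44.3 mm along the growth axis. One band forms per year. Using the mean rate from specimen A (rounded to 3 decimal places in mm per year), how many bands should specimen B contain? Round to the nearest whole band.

Specimen A: adjusted count: 232 + 4 = 236 bands.
A: 65.9 mm over 236 years gives 65.9 / 236 ≈ 0.279 mm/yr.
B spans 44.3 / 0.279 = 158.78 years ≈ 159 bands.

159 bands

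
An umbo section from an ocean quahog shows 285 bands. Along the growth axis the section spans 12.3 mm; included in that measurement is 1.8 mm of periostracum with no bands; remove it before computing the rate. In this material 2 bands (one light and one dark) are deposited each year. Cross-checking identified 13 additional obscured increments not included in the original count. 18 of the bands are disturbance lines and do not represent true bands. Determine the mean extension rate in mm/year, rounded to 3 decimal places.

0.075 mm/year

True band count = 285 − 18 + 13 = 280.
With 2 bands per year, 280 / 2 = 140 years.
The growth record spans 12.3 − 1.8 = 10.5 mm.
Extension rate ≈ 10.5 / 140 = 0.075 mm/year.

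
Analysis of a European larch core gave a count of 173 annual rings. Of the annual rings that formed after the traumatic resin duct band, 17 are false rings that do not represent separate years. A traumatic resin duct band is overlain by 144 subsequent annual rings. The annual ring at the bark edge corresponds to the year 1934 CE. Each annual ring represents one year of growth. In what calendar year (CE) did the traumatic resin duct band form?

There are 144 annual rings younger than the traumatic resin duct band.
Excluding 17 false annual rings: 144 − 17 = 127.
1934 − 127 = 1807 CE.

1807 CE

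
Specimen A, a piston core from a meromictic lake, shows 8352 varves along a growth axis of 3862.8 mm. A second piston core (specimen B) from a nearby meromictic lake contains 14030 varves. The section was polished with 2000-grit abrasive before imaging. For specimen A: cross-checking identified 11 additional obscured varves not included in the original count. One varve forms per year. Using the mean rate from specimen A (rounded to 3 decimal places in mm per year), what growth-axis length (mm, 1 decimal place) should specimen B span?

Specimen A: correcting the raw count gives 8352 + 11 = 8363 true varves.
A: Mean rate = 3862.8 mm / 8363 years ≈ 0.462 mm per year.
B's length ≈ 0.462 × 14030 = 6481.9 mm.

6481.9 mm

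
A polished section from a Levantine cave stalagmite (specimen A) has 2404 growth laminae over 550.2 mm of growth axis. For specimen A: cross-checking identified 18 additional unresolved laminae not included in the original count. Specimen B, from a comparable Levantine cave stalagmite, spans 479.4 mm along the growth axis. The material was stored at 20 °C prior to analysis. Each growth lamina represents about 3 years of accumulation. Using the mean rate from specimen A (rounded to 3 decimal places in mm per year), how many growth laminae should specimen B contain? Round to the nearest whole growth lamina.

Specimen A: after corrections the count is 2404 + 18 = 2422 growth laminae.
Specimen A: multiplying by 3 years per growth lamina: 2422 × 3 = 7266 years.
A: 550.2 mm over 7266 years gives 550.2 / 7266 ≈ 0.076 mm/yr.
For B, 479.4 / 0.076 = 6307.89 years; at 3 years per growth lamina that is 6307.89 / 3 ≈ 2103 growth laminae.

2103 growth laminae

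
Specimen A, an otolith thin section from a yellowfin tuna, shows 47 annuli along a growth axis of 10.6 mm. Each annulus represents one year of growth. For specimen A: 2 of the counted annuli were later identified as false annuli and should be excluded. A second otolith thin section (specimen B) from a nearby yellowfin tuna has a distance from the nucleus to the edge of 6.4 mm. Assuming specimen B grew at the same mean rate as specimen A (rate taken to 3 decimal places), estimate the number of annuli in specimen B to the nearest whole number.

Specimen A: true annulus count = 47 − 2 = 45.
A: Extension rate ≈ 10.6 / 45 = 0.236 mm per year.
Specimen B: 6.4 mm / 0.236 mm per year = 27.12 years ≈ 27 annuli.

27 annuli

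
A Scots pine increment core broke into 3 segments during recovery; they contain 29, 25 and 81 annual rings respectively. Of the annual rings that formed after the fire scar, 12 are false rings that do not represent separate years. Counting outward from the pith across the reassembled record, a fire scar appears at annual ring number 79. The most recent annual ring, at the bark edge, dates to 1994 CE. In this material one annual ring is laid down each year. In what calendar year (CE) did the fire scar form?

Total annual rings = 29 + 25 + 81 = 135.
135 − 79 = 56 annual rings lie beyond the fire scar toward the bark edge.
Removing the 12 false annual rings leaves 56 − 12 = 44 true annual rings beyond the fire scar.
The annual ring at the bark edge is 1994 CE, so the fire scar dates to 1994 − 44 = 1950 CE.

1950 CE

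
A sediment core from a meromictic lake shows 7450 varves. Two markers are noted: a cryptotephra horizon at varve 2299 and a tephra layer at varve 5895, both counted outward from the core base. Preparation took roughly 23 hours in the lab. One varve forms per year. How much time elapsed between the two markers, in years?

Separation: 5895 − 2299 = 3596 varves.
One varve per year makes the interval 3596 years.

3596 years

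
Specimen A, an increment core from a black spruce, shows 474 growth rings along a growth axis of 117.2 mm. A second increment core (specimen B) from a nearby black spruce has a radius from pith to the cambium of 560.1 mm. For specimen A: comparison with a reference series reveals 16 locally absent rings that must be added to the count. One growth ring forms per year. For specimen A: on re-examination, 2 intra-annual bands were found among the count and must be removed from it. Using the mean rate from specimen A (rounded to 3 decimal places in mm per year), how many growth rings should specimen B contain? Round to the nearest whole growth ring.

Specimen A: after corrections the count is 474 − 2 + 16 = 488 growth rings.
A: Extension rate ≈ 117.2 / 488 = 0.240 mm per year.
For B, 560.1 / 0.240 = 2333.75 years ≈ 2334 growth rings.

2334 growth rings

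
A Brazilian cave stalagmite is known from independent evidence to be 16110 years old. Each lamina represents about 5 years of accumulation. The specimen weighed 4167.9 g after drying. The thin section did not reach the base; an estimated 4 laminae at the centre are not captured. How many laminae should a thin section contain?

Expected laminae: 16110 / 5 = 3222.
3222 − 4 missed = 3218 laminae expected in the prepared section.

3218 laminae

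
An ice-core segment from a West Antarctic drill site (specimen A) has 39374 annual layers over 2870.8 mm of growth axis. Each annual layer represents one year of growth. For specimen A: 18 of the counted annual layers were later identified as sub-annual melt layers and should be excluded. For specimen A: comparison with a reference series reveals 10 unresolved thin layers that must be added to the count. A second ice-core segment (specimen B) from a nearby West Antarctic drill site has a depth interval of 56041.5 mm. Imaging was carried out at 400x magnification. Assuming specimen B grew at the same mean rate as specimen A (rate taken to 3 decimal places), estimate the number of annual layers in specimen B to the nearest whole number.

Specimen A: correcting the raw count gives 39374 − 18 + 10 = 39366 true annual layers.
A: Mean rate = 2870.8 mm / 39366 years ≈ 0.073 mm/yr.
Specimen B: 56041.5 mm / 0.073 mm per year = 767691.78 years ≈ 767692 annual layers.

767692 annual layers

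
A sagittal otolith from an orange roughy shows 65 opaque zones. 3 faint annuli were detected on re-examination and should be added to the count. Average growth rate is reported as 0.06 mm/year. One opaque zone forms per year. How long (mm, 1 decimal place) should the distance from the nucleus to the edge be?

4.1 mm

True opaque zone count = 65 + 3 = 68.
Predicted length = 0.06 mm/year × 68 years = 4.1 mm.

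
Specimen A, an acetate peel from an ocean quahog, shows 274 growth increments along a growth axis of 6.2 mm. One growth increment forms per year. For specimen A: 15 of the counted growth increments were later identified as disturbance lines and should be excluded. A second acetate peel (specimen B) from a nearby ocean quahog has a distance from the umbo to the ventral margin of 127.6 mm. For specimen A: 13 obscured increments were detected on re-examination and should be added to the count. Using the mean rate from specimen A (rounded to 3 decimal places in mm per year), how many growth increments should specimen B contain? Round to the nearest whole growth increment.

5548 growth increments

Specimen A: correcting the raw count gives 274 − 15 + 13 = 272 true growth increments.
A: Mean rate = 6.2 mm / 272 years ≈ 0.023 mm/yr.
Specimen B: 127.6 mm / 0.023 mm per year = 5547.83 years ≈ 5548 growth increments.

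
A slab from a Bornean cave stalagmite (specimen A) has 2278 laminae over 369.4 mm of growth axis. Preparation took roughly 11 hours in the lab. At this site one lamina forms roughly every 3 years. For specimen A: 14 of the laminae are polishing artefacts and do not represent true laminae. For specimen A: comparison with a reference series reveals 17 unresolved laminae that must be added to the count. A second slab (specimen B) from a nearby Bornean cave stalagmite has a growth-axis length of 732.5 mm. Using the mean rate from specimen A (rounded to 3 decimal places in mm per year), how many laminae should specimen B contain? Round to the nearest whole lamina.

Specimen A: correcting the raw count gives 2278 − 14 + 17 = 2281 true laminae.
Specimen A: 2281 laminae at 3 years each span 2281 × 3 = 6843 years.
A: 369.4 mm over 6843 years gives 369.4 / 6843 ≈ 0.054 mm/year.
Specimen B: 732.5 mm / 0.054 mm per year = 13564.81 years; at 3 years per lamina that is 13564.81 / 3 ≈ 4522 laminae.

4522 laminae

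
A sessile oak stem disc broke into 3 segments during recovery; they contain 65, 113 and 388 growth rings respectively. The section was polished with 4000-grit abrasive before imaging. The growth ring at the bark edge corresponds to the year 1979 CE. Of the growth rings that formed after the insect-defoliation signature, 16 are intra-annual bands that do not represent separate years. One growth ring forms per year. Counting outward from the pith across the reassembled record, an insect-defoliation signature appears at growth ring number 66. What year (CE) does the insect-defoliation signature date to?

1495 CE

Total growth rings = 65 + 113 + 388 = 566.
566 − 66 = 500 growth rings lie beyond the insect-defoliation signature toward the bark edge.
Excluding 16 false growth rings: 500 − 16 = 484.
The growth ring at the bark edge is 1979 CE, so the insect-defoliation signature dates to 1979 − 484 = 1495 CE.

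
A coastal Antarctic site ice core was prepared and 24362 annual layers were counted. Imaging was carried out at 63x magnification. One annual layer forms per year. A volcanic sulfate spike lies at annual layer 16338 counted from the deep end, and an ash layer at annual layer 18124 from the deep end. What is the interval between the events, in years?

1786 years

18124 − 16338 = 1786 annual layers lie between the two events.
One annual layer per year makes the interval 1786 years.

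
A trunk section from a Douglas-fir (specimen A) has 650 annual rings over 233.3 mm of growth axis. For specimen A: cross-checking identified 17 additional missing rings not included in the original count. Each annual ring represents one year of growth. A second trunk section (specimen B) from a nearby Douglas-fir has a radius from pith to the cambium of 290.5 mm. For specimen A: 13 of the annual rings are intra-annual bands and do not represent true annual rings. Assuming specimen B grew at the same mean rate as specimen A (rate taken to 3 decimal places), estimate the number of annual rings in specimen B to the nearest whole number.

Specimen A: true annual ring count = 650 − 13 + 17 = 654.
A: Extension rate ≈ 233.3 / 654 = 0.357 mm per year.
Specimen B: 290.5 mm / 0.357 mm per year = 813.73 years ≈ 814 annual rings.

814 annual rings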